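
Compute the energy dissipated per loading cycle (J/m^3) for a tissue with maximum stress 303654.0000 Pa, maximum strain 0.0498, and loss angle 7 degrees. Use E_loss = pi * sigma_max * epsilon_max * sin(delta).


E_loss = pi * sigma_max * epsilon_max * sin(delta)
delta = 7 deg = 0.1222 rad
sin(delta) = 0.1219
E_loss = pi * 303654.0000 * 0.0498 * 0.1219
E_loss = 5789.6551


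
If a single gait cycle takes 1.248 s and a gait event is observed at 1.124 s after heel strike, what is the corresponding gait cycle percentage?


pct = (event_time / cycle_time) * 100
pct = (1.124 / 1.248) * 100
ratio = 0.9006
pct = 90.0641


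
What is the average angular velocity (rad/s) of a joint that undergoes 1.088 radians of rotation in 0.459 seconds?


omega = delta_theta / delta_t
omega = 1.088 / 0.459
omega = 2.3704


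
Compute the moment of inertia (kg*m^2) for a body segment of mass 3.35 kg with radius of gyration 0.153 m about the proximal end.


I = m * k^2
I = 3.35 * 0.153^2
k^2 = 0.0234
I = 0.0784


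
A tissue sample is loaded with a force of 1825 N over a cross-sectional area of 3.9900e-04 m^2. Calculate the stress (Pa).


stress = F / A
stress = 1825 / 3.9900e-04
stress = 4.5739e+06


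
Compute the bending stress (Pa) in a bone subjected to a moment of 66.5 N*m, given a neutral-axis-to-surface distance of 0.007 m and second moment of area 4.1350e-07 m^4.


sigma = M * c / I
sigma = 66.5 * 0.007 / 4.1350e-07
M * c = 0.4655
sigma = 1.1258e+06


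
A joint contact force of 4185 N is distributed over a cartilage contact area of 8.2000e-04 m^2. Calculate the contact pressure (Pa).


P = F / A
P = 4185 / 8.2000e-04
P = 5.1037e+06


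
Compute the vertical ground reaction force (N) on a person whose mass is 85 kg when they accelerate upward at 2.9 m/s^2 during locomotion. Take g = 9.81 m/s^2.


GRF = m * (g + a)
GRF = 85 * (9.81 + 2.9)
GRF = 85 * 12.7100
GRF = 1080.3500


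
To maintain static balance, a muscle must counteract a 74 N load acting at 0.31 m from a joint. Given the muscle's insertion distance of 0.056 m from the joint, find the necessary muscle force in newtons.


F_muscle = W * d_load / d_muscle
F_muscle = 74 * 0.31 / 0.056
Numerator = 22.9400
F_muscle = 409.6429


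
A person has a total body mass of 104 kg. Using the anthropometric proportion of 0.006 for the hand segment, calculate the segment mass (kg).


m_segment = body_mass * fraction
m_segment = 104 * 0.006
m_segment = 0.6240


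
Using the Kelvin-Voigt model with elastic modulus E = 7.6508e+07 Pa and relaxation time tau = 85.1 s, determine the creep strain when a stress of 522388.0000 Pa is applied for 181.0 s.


epsilon(t) = (sigma/E) * (1 - exp(-t/tau))
sigma/E = 522388.0000 / 7.6508e+07 = 0.0068
exp(-t/tau) = exp(-181.0 / 85.1) = 0.1192
epsilon = 0.0068 * (1 - 0.1192)
epsilon = 0.0060


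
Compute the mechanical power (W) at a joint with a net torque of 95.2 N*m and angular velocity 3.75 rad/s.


P = M * omega
P = 95.2 * 3.75
P = 357.0000


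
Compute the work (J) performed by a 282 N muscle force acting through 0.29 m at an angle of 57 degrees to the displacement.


W = F * d * cos(theta)
theta = 57 deg = 0.9948 rad
cos(theta) = 0.5446
W = 282 * 0.29 * 0.5446
W = 44.5406


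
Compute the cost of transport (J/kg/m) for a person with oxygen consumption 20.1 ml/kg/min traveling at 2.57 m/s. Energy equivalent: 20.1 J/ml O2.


Power per kg = VO2 * 20.1 / 60
Power per kg = 20.1 * 20.1 / 60 = 6.7335 W/kg
Cost = power_per_kg / speed
Cost = 6.7335 / 2.57
Cost = 2.6200


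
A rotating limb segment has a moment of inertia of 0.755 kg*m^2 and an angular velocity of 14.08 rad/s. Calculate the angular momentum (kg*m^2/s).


L = I * omega
L = 0.755 * 14.08
L = 10.6304


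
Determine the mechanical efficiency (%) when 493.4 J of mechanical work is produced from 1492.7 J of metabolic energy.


eta = (W_mech / E_meta) * 100
eta = (493.4 / 1492.7) * 100
ratio = 0.3305
eta = 33.0542


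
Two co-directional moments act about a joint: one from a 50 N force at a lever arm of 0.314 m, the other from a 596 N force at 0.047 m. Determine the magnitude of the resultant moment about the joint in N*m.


M = F1 * d1 + F2 * d2
M = 50 * 0.314 + 596 * 0.047
M = 15.7000 + 28.0120
M = 43.7120


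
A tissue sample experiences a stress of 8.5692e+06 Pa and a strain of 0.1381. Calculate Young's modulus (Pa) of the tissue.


E = stress / strain
E = 8.5692e+06 / 0.1381
E = 6.2051e+07


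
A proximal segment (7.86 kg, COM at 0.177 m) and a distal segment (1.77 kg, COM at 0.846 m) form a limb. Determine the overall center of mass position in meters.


COM = (m1*x1 + m2*x2) / (m1 + m2)
COM = (7.86*0.177 + 1.77*0.846) / (7.86 + 1.77)
Numerator = 2.8886
Denominator = 9.6300
COM = 0.3000


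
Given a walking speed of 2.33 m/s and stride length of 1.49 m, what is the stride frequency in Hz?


f = v / stride_length
f = 2.33 / 1.49
f = 1.5638


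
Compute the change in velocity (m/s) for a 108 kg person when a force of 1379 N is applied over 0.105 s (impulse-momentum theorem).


J = F * dt = 1379 * 0.105 = 144.7950 N*s
delta_v = J / m
delta_v = 144.7950 / 108
delta_v = 1.3407


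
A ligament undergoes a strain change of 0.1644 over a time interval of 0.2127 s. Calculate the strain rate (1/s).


strain_rate = delta_strain / delta_t
strain_rate = 0.1644 / 0.2127
strain_rate = 0.7729


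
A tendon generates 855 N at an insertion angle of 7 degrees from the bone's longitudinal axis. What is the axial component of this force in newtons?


F_eff = F_tendon * cos(theta)
theta = 7 deg = 0.1222 rad
cos(theta) = 0.9925
F_eff = 855 * 0.9925
F_eff = 848.6270


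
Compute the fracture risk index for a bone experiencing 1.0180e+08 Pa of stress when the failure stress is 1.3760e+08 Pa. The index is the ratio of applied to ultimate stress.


FRI = applied / ultimate
FRI = 1.0180e+08 / 1.3760e+08
FRI = 0.7398


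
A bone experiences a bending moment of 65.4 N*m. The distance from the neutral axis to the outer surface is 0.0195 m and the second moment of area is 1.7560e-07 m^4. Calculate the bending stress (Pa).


sigma = M * c / I
sigma = 65.4 * 0.0195 / 1.7560e-07
M * c = 1.2753
sigma = 7.2625e+06


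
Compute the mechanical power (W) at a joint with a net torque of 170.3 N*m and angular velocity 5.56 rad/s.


P = M * omega
P = 170.3 * 5.56
P = 946.8680


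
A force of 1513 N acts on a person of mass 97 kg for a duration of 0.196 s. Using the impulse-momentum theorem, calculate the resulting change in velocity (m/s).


J = F * dt = 1513 * 0.196 = 296.5480 N*s
delta_v = J / m
delta_v = 296.5480 / 97
delta_v = 3.0572


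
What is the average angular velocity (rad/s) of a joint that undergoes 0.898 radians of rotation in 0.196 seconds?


omega = delta_theta / delta_t
omega = 0.898 / 0.196
omega = 4.5816


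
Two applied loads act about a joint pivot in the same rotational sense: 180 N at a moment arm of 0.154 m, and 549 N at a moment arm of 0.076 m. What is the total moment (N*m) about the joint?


M = F1 * d1 + F2 * d2
M = 180 * 0.154 + 549 * 0.076
M = 27.7200 + 41.7240
M = 69.4440


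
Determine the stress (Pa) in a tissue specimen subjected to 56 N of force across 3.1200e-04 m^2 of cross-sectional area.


stress = F / A
stress = 56 / 3.1200e-04
stress = 179487.1795


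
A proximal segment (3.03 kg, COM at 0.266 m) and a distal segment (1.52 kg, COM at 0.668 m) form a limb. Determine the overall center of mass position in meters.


COM = (m1*x1 + m2*x2) / (m1 + m2)
COM = (3.03*0.266 + 1.52*0.668) / (3.03 + 1.52)
Numerator = 1.8213
Denominator = 4.5500
COM = 0.4003


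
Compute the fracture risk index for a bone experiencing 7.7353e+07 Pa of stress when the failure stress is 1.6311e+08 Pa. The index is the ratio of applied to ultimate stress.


FRI = applied / ultimate
FRI = 7.7353e+07 / 1.6311e+08
FRI = 0.4742


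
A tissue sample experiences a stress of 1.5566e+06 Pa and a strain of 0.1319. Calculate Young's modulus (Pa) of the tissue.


E = stress / strain
E = 1.5566e+06 / 0.1319
E = 1.1801e+07


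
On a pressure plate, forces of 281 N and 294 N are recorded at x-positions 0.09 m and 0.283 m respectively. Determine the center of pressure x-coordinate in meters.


COP_x = (F1*x1 + F2*x2) / (F1 + F2)
COP_x = (281*0.09 + 294*0.283) / (281 + 294)
Numerator = 108.4920
Denominator = 575
COP_x = 0.1887


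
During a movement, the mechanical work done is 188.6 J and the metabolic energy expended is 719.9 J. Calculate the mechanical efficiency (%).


eta = (W_mech / E_meta) * 100
eta = (188.6 / 719.9) * 100
ratio = 0.2620
eta = 26.1981


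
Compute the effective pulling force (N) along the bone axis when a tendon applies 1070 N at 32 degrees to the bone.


F_eff = F_tendon * cos(theta)
theta = 32 deg = 0.5585 rad
cos(theta) = 0.8480
F_eff = 1070 * 0.8480
F_eff = 907.4115


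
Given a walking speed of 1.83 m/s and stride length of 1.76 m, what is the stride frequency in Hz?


f = v / stride_length
f = 1.83 / 1.76
f = 1.0398


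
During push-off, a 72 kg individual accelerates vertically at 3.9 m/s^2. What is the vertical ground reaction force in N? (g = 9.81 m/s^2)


GRF = m * (g + a)
GRF = 72 * (9.81 + 3.9)
GRF = 72 * 13.7100
GRF = 987.1200


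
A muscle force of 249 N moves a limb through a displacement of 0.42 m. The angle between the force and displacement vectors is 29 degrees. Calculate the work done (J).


W = F * d * cos(theta)
theta = 29 deg = 0.5061 rad
cos(theta) = 0.8746
W = 249 * 0.42 * 0.8746
W = 91.4677


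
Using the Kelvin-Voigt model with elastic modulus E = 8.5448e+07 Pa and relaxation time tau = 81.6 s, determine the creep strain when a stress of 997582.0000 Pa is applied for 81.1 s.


epsilon(t) = (sigma/E) * (1 - exp(-t/tau))
sigma/E = 997582.0000 / 8.5448e+07 = 0.0117
exp(-t/tau) = exp(-81.1 / 81.6) = 0.3701
epsilon = 0.0117 * (1 - 0.3701)
epsilon = 0.0074


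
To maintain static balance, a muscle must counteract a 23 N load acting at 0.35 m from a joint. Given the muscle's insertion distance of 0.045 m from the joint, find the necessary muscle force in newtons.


F_muscle = W * d_load / d_muscle
F_muscle = 23 * 0.35 / 0.045
Numerator = 8.0500
F_muscle = 178.8889


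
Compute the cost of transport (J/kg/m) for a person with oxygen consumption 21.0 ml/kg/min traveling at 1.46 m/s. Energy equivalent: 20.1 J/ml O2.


Power per kg = VO2 * 20.1 / 60
Power per kg = 21.0 * 20.1 / 60 = 7.0350 W/kg
Cost = power_per_kg / speed
Cost = 7.0350 / 1.46
Cost = 4.8185


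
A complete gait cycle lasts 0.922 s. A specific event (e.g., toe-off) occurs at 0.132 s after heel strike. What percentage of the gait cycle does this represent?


pct = (event_time / cycle_time) * 100
pct = (0.132 / 0.922) * 100
ratio = 0.1432
pct = 14.3167


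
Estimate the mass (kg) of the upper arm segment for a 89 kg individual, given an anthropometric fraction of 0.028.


m_segment = body_mass * fraction
m_segment = 89 * 0.028
m_segment = 2.4920


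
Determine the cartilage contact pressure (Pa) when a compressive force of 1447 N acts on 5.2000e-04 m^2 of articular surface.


P = F / A
P = 1447 / 5.2000e-04
P = 2.7827e+06


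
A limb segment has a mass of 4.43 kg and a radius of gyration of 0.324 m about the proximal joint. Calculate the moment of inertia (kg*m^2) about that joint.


I = m * k^2
I = 4.43 * 0.324^2
k^2 = 0.1050
I = 0.4650


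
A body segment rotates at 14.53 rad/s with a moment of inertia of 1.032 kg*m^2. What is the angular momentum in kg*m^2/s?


L = I * omega
L = 1.032 * 14.53
L = 14.9950


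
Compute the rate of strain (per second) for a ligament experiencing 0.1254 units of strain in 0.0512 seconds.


strain_rate = delta_strain / delta_t
strain_rate = 0.1254 / 0.0512
strain_rate = 2.4492


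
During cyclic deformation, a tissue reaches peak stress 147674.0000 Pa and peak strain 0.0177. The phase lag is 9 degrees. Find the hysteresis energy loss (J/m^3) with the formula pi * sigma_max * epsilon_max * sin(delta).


E_loss = pi * sigma_max * epsilon_max * sin(delta)
delta = 9 deg = 0.1571 rad
sin(delta) = 0.1564
E_loss = pi * 147674.0000 * 0.0177 * 0.1564
E_loss = 1284.5755


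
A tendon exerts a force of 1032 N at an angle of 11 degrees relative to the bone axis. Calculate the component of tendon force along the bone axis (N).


F_eff = F_tendon * cos(theta)
theta = 11 deg = 0.1920 rad
cos(theta) = 0.9816
F_eff = 1032 * 0.9816
F_eff = 1013.0393


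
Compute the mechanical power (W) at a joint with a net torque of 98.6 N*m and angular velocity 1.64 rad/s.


P = M * omega
P = 98.6 * 1.64
P = 161.7040


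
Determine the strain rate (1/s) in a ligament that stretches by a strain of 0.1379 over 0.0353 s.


strain_rate = delta_strain / delta_t
strain_rate = 0.1379 / 0.0353
strain_rate = 3.9065


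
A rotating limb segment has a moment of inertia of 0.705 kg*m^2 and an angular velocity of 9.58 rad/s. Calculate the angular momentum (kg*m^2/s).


L = I * omega
L = 0.705 * 9.58
L = 6.7539


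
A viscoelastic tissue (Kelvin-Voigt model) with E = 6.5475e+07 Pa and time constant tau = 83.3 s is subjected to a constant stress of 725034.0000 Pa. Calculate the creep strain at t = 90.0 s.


epsilon(t) = (sigma/E) * (1 - exp(-t/tau))
sigma/E = 725034.0000 / 6.5475e+07 = 0.0111
exp(-t/tau) = exp(-90.0 / 83.3) = 0.3394
epsilon = 0.0111 * (1 - 0.3394)
epsilon = 0.0073


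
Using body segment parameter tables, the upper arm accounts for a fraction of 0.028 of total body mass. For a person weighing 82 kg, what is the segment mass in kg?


m_segment = body_mass * fraction
m_segment = 82 * 0.028
m_segment = 2.2960


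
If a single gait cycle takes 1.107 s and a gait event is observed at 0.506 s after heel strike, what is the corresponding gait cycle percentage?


pct = (event_time / cycle_time) * 100
pct = (0.506 / 1.107) * 100
ratio = 0.4571
pct = 45.7091


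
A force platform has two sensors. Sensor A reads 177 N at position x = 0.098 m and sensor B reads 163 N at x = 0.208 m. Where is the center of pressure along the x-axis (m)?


COP_x = (F1*x1 + F2*x2) / (F1 + F2)
COP_x = (177*0.098 + 163*0.208) / (177 + 163)
Numerator = 51.2500
Denominator = 340
COP_x = 0.1507


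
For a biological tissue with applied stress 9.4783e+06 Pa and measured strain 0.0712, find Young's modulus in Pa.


E = stress / strain
E = 9.4783e+06 / 0.0712
E = 1.3312e+08


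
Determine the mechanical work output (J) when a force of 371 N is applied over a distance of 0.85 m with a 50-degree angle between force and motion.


W = F * d * cos(theta)
theta = 50 deg = 0.8727 rad
cos(theta) = 0.6428
W = 371 * 0.85 * 0.6428
W = 202.7031


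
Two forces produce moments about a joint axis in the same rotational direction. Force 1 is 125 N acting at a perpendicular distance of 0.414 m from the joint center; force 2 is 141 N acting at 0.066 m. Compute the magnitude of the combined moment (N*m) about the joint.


M = F1 * d1 + F2 * d2
M = 125 * 0.414 + 141 * 0.066
M = 51.7500 + 9.3060
M = 61.0560


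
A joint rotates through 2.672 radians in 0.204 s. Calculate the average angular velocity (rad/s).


omega = delta_theta / delta_t
omega = 2.672 / 0.204
omega = 13.0980


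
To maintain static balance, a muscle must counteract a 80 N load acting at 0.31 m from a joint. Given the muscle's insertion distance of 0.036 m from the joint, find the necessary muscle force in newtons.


F_muscle = W * d_load / d_muscle
F_muscle = 80 * 0.31 / 0.036
Numerator = 24.8000
F_muscle = 688.8889


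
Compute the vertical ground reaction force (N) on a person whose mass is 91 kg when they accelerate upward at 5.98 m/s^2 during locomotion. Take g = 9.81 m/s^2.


GRF = m * (g + a)
GRF = 91 * (9.81 + 5.98)
GRF = 91 * 15.7900
GRF = 1436.8900


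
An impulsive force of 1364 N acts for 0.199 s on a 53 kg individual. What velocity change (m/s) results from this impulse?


J = F * dt = 1364 * 0.199 = 271.4360 N*s
delta_v = J / m
delta_v = 271.4360 / 53
delta_v = 5.1214


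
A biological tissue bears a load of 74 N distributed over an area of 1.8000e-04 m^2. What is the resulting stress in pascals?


stress = F / A
stress = 74 / 1.8000e-04
stress = 411111.1111


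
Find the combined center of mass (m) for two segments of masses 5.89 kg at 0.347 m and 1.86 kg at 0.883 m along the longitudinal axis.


COM = (m1*x1 + m2*x2) / (m1 + m2)
COM = (5.89*0.347 + 1.86*0.883) / (5.89 + 1.86)
Numerator = 3.6862
Denominator = 7.7500
COM = 0.4756


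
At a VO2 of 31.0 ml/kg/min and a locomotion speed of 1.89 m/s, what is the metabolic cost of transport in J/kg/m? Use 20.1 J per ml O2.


Power per kg = VO2 * 20.1 / 60
Power per kg = 31.0 * 20.1 / 60 = 10.3850 W/kg
Cost = power_per_kg / speed
Cost = 10.3850 / 1.89
Cost = 5.4947


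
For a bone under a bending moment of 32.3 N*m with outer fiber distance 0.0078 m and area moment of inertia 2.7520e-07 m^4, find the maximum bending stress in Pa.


sigma = M * c / I
sigma = 32.3 * 0.0078 / 2.7520e-07
M * c = 0.2519
sigma = 915479.6512


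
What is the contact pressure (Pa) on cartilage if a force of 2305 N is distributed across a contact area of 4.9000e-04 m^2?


P = F / A
P = 2305 / 4.9000e-04
P = 4.7041e+06


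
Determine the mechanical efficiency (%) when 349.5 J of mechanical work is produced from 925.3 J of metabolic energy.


eta = (W_mech / E_meta) * 100
eta = (349.5 / 925.3) * 100
ratio = 0.3777
eta = 37.7715


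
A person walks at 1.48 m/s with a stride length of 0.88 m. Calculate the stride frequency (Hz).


f = v / stride_length
f = 1.48 / 0.88
f = 1.6818


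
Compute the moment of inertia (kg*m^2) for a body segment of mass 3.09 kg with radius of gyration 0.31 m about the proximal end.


I = m * k^2
I = 3.09 * 0.31^2
k^2 = 0.0961
I = 0.2969


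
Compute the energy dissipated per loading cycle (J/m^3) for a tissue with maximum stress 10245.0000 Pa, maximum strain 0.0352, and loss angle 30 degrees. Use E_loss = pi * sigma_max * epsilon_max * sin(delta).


E_loss = pi * sigma_max * epsilon_max * sin(delta)
delta = 30 deg = 0.5236 rad
sin(delta) = 0.5000
E_loss = pi * 10245.0000 * 0.0352 * 0.5000
E_loss = 566.4669


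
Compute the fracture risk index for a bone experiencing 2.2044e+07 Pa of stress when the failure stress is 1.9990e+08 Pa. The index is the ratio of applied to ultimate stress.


FRI = applied / ultimate
FRI = 2.2044e+07 / 1.9990e+08
FRI = 0.1103


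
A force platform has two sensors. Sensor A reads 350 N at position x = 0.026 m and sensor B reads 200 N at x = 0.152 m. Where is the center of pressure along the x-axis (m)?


COP_x = (F1*x1 + F2*x2) / (F1 + F2)
COP_x = (350*0.026 + 200*0.152) / (350 + 200)
Numerator = 39.5000
Denominator = 550
COP_x = 0.0718


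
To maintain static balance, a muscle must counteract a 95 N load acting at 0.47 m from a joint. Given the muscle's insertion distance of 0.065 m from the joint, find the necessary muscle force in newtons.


F_muscle = W * d_load / d_muscle
F_muscle = 95 * 0.47 / 0.065
Numerator = 44.6500
F_muscle = 686.9231


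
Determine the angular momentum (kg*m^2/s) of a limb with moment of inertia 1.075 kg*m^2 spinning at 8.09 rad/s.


L = I * omega
L = 1.075 * 8.09
L = 8.6967


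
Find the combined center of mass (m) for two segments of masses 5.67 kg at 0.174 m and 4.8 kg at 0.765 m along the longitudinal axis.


COM = (m1*x1 + m2*x2) / (m1 + m2)
COM = (5.67*0.174 + 4.8*0.765) / (5.67 + 4.8)
Numerator = 4.6586
Denominator = 10.4700
COM = 0.4449


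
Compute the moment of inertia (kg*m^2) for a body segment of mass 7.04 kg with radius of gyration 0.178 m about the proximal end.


I = m * k^2
I = 7.04 * 0.178^2
k^2 = 0.0317
I = 0.2231


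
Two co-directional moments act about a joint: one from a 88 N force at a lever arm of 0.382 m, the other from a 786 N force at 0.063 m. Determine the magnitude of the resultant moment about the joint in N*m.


M = F1 * d1 + F2 * d2
M = 88 * 0.382 + 786 * 0.063
M = 33.6160 + 49.5180
M = 83.1340


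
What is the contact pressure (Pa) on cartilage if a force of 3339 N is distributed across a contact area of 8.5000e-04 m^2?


P = F / A
P = 3339 / 8.5000e-04
P = 3.9282e+06


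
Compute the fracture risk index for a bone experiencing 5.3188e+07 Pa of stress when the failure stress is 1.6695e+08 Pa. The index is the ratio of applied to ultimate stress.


FRI = applied / ultimate
FRI = 5.3188e+07 / 1.6695e+08
FRI = 0.3186


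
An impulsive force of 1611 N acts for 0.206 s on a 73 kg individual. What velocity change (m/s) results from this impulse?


J = F * dt = 1611 * 0.206 = 331.8660 N*s
delta_v = J / m
delta_v = 331.8660 / 73
delta_v = 4.5461


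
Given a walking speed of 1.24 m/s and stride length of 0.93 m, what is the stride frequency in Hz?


f = v / stride_length
f = 1.24 / 0.93
f = 1.3333


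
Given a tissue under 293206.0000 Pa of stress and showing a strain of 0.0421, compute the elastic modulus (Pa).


E = stress / strain
E = 293206.0000 / 0.0421
E = 6.9645e+06


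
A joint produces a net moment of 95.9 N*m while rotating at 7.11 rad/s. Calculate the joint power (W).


P = M * omega
P = 95.9 * 7.11
P = 681.8490


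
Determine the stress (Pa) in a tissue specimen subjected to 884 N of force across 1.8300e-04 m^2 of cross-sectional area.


stress = F / A
stress = 884 / 1.8300e-04
stress = 4.8306e+06


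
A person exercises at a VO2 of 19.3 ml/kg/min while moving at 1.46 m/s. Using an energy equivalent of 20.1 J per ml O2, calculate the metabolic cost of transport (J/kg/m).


Power per kg = VO2 * 20.1 / 60
Power per kg = 19.3 * 20.1 / 60 = 6.4655 W/kg
Cost = power_per_kg / speed
Cost = 6.4655 / 1.46
Cost = 4.4284


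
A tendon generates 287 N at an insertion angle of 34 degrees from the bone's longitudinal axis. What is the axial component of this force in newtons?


F_eff = F_tendon * cos(theta)
theta = 34 deg = 0.5934 rad
cos(theta) = 0.8290
F_eff = 287 * 0.8290
F_eff = 237.9338


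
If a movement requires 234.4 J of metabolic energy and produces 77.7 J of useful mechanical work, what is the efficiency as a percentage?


eta = (W_mech / E_meta) * 100
eta = (77.7 / 234.4) * 100
ratio = 0.3315
eta = 33.1485


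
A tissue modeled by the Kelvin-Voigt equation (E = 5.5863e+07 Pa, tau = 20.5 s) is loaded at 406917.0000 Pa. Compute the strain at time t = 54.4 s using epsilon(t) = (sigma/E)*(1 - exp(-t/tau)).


epsilon(t) = (sigma/E) * (1 - exp(-t/tau))
sigma/E = 406917.0000 / 5.5863e+07 = 0.0073
exp(-t/tau) = exp(-54.4 / 20.5) = 0.0704
epsilon = 0.0073 * (1 - 0.0704)
epsilon = 0.0068


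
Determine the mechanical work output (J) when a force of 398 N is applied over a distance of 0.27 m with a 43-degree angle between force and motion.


W = F * d * cos(theta)
theta = 43 deg = 0.7505 rad
cos(theta) = 0.7314
W = 398 * 0.27 * 0.7314
W = 78.5913


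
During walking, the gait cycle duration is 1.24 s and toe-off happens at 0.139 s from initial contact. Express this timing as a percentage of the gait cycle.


pct = (event_time / cycle_time) * 100
pct = (0.139 / 1.24) * 100
ratio = 0.1121
pct = 11.2097


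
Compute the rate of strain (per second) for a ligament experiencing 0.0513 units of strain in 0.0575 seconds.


strain_rate = delta_strain / delta_t
strain_rate = 0.0513 / 0.0575
strain_rate = 0.8922


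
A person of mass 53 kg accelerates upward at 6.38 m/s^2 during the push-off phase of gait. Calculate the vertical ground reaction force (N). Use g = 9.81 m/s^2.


GRF = m * (g + a)
GRF = 53 * (9.81 + 6.38)
GRF = 53 * 16.1900
GRF = 858.0700


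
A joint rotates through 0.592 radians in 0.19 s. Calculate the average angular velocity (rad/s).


omega = delta_theta / delta_t
omega = 0.592 / 0.19
omega = 3.1158


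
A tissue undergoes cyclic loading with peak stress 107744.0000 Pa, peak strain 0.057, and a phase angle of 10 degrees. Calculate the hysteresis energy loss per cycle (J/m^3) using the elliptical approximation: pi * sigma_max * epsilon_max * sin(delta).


E_loss = pi * sigma_max * epsilon_max * sin(delta)
delta = 10 deg = 0.1745 rad
sin(delta) = 0.1736
E_loss = pi * 107744.0000 * 0.057 * 0.1736
E_loss = 3350.3336


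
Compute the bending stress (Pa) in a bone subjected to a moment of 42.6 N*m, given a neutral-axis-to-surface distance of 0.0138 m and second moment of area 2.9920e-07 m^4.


sigma = M * c / I
sigma = 42.6 * 0.0138 / 2.9920e-07
M * c = 0.5879
sigma = 1.9648e+06


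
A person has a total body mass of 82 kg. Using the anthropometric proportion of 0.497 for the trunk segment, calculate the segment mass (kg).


m_segment = body_mass * fraction
m_segment = 82 * 0.497
m_segment = 40.7540


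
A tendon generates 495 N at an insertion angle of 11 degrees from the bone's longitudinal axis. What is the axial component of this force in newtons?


F_eff = F_tendon * cos(theta)
theta = 11 deg = 0.1920 rad
cos(theta) = 0.9816
F_eff = 495 * 0.9816
F_eff = 485.9055


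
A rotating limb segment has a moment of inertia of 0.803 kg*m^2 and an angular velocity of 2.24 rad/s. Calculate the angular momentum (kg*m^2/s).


L = I * omega
L = 0.803 * 2.24
L = 1.7987


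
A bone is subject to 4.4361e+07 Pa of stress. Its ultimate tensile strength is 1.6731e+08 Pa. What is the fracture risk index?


FRI = applied / ultimate
FRI = 4.4361e+07 / 1.6731e+08
FRI = 0.2651


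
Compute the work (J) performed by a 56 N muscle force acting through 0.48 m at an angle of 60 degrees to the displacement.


W = F * d * cos(theta)
theta = 60 deg = 1.0472 rad
cos(theta) = 0.5000
W = 56 * 0.48 * 0.5000
W = 13.4400


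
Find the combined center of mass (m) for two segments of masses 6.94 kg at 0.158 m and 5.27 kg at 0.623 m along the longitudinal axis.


COM = (m1*x1 + m2*x2) / (m1 + m2)
COM = (6.94*0.158 + 5.27*0.623) / (6.94 + 5.27)
Numerator = 4.3797
Denominator = 12.2100
COM = 0.3587


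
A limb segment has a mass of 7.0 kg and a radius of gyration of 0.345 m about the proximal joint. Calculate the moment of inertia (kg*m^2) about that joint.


I = m * k^2
I = 7.0 * 0.345^2
k^2 = 0.1190
I = 0.8332


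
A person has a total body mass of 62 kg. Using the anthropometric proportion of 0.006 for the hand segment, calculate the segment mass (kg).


m_segment = body_mass * fraction
m_segment = 62 * 0.006
m_segment = 0.3720


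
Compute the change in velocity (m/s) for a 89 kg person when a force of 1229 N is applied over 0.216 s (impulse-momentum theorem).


J = F * dt = 1229 * 0.216 = 265.4640 N*s
delta_v = J / m
delta_v = 265.4640 / 89
delta_v = 2.9827


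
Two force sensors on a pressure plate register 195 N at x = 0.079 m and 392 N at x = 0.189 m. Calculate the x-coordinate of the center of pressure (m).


COP_x = (F1*x1 + F2*x2) / (F1 + F2)
COP_x = (195*0.079 + 392*0.189) / (195 + 392)
Numerator = 89.4930
Denominator = 587
COP_x = 0.1525


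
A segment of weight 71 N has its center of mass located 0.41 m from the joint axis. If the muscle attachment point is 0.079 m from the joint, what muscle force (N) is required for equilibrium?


F_muscle = W * d_load / d_muscle
F_muscle = 71 * 0.41 / 0.079
Numerator = 29.1100
F_muscle = 368.4810


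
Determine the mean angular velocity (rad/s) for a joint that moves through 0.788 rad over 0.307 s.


omega = delta_theta / delta_t
omega = 0.788 / 0.307
omega = 2.5668


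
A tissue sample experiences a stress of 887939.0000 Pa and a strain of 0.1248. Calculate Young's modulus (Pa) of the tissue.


E = stress / strain
E = 887939.0000 / 0.1248
E = 7.1149e+06


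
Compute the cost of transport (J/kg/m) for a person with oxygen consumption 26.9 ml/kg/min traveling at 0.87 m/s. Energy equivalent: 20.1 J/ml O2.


Power per kg = VO2 * 20.1 / 60
Power per kg = 26.9 * 20.1 / 60 = 9.0115 W/kg
Cost = power_per_kg / speed
Cost = 9.0115 / 0.87
Cost = 10.3580


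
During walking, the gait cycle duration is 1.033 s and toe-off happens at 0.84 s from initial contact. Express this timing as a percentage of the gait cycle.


pct = (event_time / cycle_time) * 100
pct = (0.84 / 1.033) * 100
ratio = 0.8132
pct = 81.3166


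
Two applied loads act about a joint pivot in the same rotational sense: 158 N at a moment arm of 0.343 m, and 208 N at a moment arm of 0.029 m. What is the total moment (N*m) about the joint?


M = F1 * d1 + F2 * d2
M = 158 * 0.343 + 208 * 0.029
M = 54.1940 + 6.0320
M = 60.2260


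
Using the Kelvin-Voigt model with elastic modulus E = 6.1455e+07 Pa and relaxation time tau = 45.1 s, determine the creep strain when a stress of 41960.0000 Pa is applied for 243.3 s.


epsilon(t) = (sigma/E) * (1 - exp(-t/tau))
sigma/E = 41960.0000 / 6.1455e+07 = 6.8278e-04
exp(-t/tau) = exp(-243.3 / 45.1) = 0.0045
epsilon = 6.8278e-04 * (1 - 0.0045)
epsilon = 6.7968e-04


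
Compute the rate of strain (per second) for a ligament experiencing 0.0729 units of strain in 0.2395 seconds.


strain_rate = delta_strain / delta_t
strain_rate = 0.0729 / 0.2395
strain_rate = 0.3044


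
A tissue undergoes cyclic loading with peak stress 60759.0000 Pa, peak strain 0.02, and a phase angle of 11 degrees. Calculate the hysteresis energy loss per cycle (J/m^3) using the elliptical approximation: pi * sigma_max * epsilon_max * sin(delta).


E_loss = pi * sigma_max * epsilon_max * sin(delta)
delta = 11 deg = 0.1920 rad
sin(delta) = 0.1908
E_loss = pi * 60759.0000 * 0.02 * 0.1908
E_loss = 728.4325


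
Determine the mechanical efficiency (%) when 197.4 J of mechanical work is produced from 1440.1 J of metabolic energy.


eta = (W_mech / E_meta) * 100
eta = (197.4 / 1440.1) * 100
ratio = 0.1371
eta = 13.7074


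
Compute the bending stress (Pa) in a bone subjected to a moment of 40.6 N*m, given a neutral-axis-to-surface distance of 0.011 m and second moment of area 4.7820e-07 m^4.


sigma = M * c / I
sigma = 40.6 * 0.011 / 4.7820e-07
M * c = 0.4466
sigma = 933918.8624


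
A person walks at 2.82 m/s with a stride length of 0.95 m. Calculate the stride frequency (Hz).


f = v / stride_length
f = 2.82 / 0.95
f = 2.9684


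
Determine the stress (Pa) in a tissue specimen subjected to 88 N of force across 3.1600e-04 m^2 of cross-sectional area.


stress = F / A
stress = 88 / 3.1600e-04
stress = 278481.0127


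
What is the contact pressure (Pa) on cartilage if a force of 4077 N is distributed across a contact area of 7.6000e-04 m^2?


P = F / A
P = 4077 / 7.6000e-04
P = 5.3645e+06


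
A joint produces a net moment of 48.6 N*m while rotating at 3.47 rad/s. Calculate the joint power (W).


P = M * omega
P = 48.6 * 3.47
P = 168.6420


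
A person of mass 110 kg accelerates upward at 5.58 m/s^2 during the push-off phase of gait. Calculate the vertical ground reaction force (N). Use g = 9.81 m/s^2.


GRF = m * (g + a)
GRF = 110 * (9.81 + 5.58)
GRF = 110 * 15.3900
GRF = 1692.9000


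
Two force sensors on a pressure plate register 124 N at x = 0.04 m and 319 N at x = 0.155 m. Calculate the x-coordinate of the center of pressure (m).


COP_x = (F1*x1 + F2*x2) / (F1 + F2)
COP_x = (124*0.04 + 319*0.155) / (124 + 319)
Numerator = 54.4050
Denominator = 443
COP_x = 0.1228


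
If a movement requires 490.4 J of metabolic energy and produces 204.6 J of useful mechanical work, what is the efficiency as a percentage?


eta = (W_mech / E_meta) * 100
eta = (204.6 / 490.4) * 100
ratio = 0.4172
eta = 41.7210


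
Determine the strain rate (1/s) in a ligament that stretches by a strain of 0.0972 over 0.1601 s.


strain_rate = delta_strain / delta_t
strain_rate = 0.0972 / 0.1601
strain_rate = 0.6071


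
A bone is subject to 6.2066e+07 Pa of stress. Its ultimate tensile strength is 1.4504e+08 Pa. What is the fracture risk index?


FRI = applied / ultimate
FRI = 6.2066e+07 / 1.4504e+08
FRI = 0.4279


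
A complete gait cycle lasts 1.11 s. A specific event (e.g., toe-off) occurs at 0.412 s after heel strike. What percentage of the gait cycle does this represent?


pct = (event_time / cycle_time) * 100
pct = (0.412 / 1.11) * 100
ratio = 0.3712
pct = 37.1171


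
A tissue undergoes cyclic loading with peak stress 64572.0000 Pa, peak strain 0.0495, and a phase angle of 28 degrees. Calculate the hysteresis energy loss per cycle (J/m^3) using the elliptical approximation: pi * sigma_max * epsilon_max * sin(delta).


E_loss = pi * sigma_max * epsilon_max * sin(delta)
delta = 28 deg = 0.4887 rad
sin(delta) = 0.4695
E_loss = pi * 64572.0000 * 0.0495 * 0.4695
E_loss = 4714.2065


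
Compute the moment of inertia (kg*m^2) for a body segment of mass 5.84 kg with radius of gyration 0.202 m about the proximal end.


I = m * k^2
I = 5.84 * 0.202^2
k^2 = 0.0408
I = 0.2383


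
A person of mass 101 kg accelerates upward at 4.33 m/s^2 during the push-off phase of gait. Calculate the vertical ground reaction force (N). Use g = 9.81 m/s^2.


GRF = m * (g + a)
GRF = 101 * (9.81 + 4.33)
GRF = 101 * 14.1400
GRF = 1428.1400


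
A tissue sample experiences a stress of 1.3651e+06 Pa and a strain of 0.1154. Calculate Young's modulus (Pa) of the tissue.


E = stress / strain
E = 1.3651e+06 / 0.1154
E = 1.1829e+07


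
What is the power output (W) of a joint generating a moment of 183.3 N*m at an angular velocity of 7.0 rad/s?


P = M * omega
P = 183.3 * 7.0
P = 1283.1000


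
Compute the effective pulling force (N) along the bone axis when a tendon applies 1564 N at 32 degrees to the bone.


F_eff = F_tendon * cos(theta)
theta = 32 deg = 0.5585 rad
cos(theta) = 0.8480
F_eff = 1564 * 0.8480
F_eff = 1326.3472


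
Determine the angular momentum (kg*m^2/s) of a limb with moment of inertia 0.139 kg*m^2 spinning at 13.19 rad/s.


L = I * omega
L = 0.139 * 13.19
L = 1.8334


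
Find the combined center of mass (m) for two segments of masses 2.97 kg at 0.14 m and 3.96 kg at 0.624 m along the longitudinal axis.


COM = (m1*x1 + m2*x2) / (m1 + m2)
COM = (2.97*0.14 + 3.96*0.624) / (2.97 + 3.96)
Numerator = 2.8868
Denominator = 6.9300
COM = 0.4166


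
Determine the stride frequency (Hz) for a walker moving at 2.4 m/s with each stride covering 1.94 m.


f = v / stride_length
f = 2.4 / 1.94
f = 1.2371


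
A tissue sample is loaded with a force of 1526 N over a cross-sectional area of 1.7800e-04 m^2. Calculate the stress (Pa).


stress = F / A
stress = 1526 / 1.7800e-04
stress = 8.5730e+06


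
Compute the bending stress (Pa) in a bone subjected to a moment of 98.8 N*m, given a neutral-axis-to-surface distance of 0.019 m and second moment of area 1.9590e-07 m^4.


sigma = M * c / I
sigma = 98.8 * 0.019 / 1.9590e-07
M * c = 1.8772
sigma = 9.5824e+06


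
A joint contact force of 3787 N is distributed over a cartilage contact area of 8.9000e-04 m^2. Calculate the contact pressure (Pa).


P = F / A
P = 3787 / 8.9000e-04
P = 4.2551e+06


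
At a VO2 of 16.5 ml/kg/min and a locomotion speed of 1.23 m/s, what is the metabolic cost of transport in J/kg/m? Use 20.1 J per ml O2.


Power per kg = VO2 * 20.1 / 60
Power per kg = 16.5 * 20.1 / 60 = 5.5275 W/kg
Cost = power_per_kg / speed
Cost = 5.5275 / 1.23
Cost = 4.4939


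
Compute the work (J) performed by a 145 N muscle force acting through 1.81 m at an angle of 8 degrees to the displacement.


W = F * d * cos(theta)
theta = 8 deg = 0.1396 rad
cos(theta) = 0.9903
W = 145 * 1.81 * 0.9903
W = 259.8959


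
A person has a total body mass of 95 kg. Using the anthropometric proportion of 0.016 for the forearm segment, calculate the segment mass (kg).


m_segment = body_mass * fraction
m_segment = 95 * 0.016
m_segment = 1.5200


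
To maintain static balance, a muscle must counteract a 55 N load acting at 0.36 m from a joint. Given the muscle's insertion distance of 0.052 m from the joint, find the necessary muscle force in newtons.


F_muscle = W * d_load / d_muscle
F_muscle = 55 * 0.36 / 0.052
Numerator = 19.8000
F_muscle = 380.7692


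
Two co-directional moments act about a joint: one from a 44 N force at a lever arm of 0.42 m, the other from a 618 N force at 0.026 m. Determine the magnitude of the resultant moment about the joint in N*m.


M = F1 * d1 + F2 * d2
M = 44 * 0.42 + 618 * 0.026
M = 18.4800 + 16.0680
M = 34.5480


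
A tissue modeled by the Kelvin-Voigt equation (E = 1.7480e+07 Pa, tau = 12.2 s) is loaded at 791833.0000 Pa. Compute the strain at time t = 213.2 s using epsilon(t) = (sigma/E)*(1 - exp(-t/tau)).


epsilon(t) = (sigma/E) * (1 - exp(-t/tau))
sigma/E = 791833.0000 / 1.7480e+07 = 0.0453
exp(-t/tau) = exp(-213.2 / 12.2) = 2.5735e-08
epsilon = 0.0453 * (1 - 2.5735e-08)
epsilon = 0.0453


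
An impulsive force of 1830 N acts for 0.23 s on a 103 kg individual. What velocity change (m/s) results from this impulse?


J = F * dt = 1830 * 0.23 = 420.9000 N*s
delta_v = J / m
delta_v = 420.9000 / 103
delta_v = 4.0864


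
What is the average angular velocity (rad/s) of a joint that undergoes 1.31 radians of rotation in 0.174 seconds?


omega = delta_theta / delta_t
omega = 1.31 / 0.174
omega = 7.5287


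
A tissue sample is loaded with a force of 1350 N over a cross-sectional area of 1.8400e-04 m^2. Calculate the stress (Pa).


stress = F / A
stress = 1350 / 1.8400e-04
stress = 7.3370e+06


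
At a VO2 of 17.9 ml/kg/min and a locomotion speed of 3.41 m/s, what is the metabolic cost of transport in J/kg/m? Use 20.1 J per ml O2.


Power per kg = VO2 * 20.1 / 60
Power per kg = 17.9 * 20.1 / 60 = 5.9965 W/kg
Cost = power_per_kg / speed
Cost = 5.9965 / 3.41
Cost = 1.7585


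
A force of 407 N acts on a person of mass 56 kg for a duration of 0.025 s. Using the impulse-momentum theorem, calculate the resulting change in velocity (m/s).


J = F * dt = 407 * 0.025 = 10.1750 N*s
delta_v = J / m
delta_v = 10.1750 / 56
delta_v = 0.1817


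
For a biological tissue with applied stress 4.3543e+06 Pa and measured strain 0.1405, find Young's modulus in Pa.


E = stress / strain
E = 4.3543e+06 / 0.1405
E = 3.0991e+07


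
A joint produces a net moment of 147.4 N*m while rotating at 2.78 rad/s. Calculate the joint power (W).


P = M * omega
P = 147.4 * 2.78
P = 409.7720


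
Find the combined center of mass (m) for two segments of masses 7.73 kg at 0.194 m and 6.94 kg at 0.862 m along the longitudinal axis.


COM = (m1*x1 + m2*x2) / (m1 + m2)
COM = (7.73*0.194 + 6.94*0.862) / (7.73 + 6.94)
Numerator = 7.4819
Denominator = 14.6700
COM = 0.5100


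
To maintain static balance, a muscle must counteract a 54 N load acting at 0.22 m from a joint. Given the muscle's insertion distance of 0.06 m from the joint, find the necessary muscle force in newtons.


F_muscle = W * d_load / d_muscle
F_muscle = 54 * 0.22 / 0.06
Numerator = 11.8800
F_muscle = 198.0000


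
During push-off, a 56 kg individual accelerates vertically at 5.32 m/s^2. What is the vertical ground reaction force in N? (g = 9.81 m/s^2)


GRF = m * (g + a)
GRF = 56 * (9.81 + 5.32)
GRF = 56 * 15.1300
GRF = 847.2800


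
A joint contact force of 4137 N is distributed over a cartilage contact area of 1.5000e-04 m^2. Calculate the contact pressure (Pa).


P = F / A
P = 4137 / 1.5000e-04
P = 2.7580e+07


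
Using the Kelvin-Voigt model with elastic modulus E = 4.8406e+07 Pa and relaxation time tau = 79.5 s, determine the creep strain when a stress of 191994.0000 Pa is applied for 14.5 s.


epsilon(t) = (sigma/E) * (1 - exp(-t/tau))
sigma/E = 191994.0000 / 4.8406e+07 = 0.0040
exp(-t/tau) = exp(-14.5 / 79.5) = 0.8333
epsilon = 0.0040 * (1 - 0.8333)
epsilon = 6.6128e-04


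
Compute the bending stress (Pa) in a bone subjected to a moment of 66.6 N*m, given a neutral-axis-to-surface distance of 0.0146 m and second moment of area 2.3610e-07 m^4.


sigma = M * c / I
sigma = 66.6 * 0.0146 / 2.3610e-07
M * c = 0.9724
sigma = 4.1184e+06
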